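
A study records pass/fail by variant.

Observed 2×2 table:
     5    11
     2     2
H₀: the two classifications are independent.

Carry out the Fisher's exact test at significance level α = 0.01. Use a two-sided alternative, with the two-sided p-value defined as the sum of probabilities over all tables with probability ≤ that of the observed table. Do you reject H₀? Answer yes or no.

Margins: r₁=16, r₂=4, c₁=7, c₂=13, n=20
p_obs = C(16,5)·C(4,2)/C(20,7); sum pmf over tables with pmf ≤ p_obs
p-value (two-sided) = 0.58679
At α=0.01: p ≥ α → fail to reject H₀

reject H₀: no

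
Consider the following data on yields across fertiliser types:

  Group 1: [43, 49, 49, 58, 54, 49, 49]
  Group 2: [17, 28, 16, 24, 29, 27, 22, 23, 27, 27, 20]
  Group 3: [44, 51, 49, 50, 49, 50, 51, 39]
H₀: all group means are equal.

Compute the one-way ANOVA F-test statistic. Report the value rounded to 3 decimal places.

test statistic = 102.392

Group means [50.14, 23.64, 47.88], grand mean 38.231
SSB = Σnᵢ(x̄ᵢ−x̄)² = 4080.338; SSW = ΣΣ(x−x̄ᵢ)² = 458.278
MSB = 4080.338/2 = 2040.1689; MSW = 458.278/23 = 19.9251
F = MSB/MSW = 102.3918
df = (2, 23)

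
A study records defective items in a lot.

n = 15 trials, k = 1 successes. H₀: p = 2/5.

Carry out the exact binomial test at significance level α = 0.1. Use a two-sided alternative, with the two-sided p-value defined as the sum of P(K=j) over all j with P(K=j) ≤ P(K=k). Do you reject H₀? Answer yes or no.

reject H₀: yes

Exact binomial: n=15, k=1, p₀=2/5=0.4000
P(X=j) = C(n,j)·p₀^j·(1−p₀)^(n−j); p = Σ P(X=j) over j with P(X=j) ≤ P(X=1)
p-value (two-sided) = 0.00710
At α=0.1: p < α → reject H₀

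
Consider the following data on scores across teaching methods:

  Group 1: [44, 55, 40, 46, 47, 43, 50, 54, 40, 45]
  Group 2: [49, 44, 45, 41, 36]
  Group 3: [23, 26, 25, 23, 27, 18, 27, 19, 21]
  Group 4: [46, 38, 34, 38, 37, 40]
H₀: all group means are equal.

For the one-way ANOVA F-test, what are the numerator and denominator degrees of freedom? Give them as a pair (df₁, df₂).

k = 4 groups, N = 30 total
df = (k−1, N−k) = (4−1, 30−4) = (3, 26)

degrees of freedom = [3, 26]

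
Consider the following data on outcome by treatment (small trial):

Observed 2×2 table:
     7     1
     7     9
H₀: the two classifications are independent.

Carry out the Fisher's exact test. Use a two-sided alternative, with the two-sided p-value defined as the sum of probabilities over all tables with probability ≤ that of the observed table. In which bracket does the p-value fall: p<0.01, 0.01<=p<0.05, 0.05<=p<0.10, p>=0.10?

Margins: r₁=8, r₂=16, c₁=14, c₂=10, n=24
p_obs = C(8,7)·C(16,7)/C(24,14); sum pmf over tables with pmf ≤ p_obs
p-value (two-sided) = 0.07908
→ bracket: 0.05<=p<0.10

p-value bracket: 0.05<=p<0.10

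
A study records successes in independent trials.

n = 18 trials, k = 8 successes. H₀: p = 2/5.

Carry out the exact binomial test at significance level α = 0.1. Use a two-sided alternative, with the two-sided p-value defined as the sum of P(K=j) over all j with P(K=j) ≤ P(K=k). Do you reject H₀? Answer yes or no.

reject H₀: no

Exact binomial: n=18, k=8, p₀=2/5=0.4000
P(X=j) = C(n,j)·p₀^j·(1−p₀)^(n−j); p = Σ P(X=j) over j with P(X=j) ≤ P(X=8)
p-value (two-sided) = 0.81084
At α=0.1: p ≥ α → fail to reject H₀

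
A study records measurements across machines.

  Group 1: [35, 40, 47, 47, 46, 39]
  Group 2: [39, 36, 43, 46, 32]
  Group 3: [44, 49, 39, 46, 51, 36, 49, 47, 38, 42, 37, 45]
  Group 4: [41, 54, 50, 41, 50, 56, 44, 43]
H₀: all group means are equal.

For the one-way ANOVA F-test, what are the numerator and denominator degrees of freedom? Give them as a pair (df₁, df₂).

degrees of freedom = [3, 27]

k = 4 groups, N = 31 total
df = (k−1, N−k) = (4−1, 31−4) = (3, 27)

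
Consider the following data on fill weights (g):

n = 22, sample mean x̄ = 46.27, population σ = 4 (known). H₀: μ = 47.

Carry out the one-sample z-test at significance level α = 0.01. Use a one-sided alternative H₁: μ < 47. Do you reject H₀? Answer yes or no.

reject H₀: no

SE = σ/√n = 4/√22 = 0.8528
z = (x̄−μ₀)/SE = (46.27−47)/0.8528 = -0.8560
p-value (one-sided, H₁ less) = 0.19600
At α=0.01: p ≥ α → fail to reject H₀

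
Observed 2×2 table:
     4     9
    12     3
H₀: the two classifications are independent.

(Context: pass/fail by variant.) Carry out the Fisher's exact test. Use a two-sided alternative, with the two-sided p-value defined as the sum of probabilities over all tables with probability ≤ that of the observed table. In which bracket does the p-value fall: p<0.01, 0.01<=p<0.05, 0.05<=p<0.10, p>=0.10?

p-value bracket: 0.01<=p<0.05

Margins: r₁=13, r₂=15, c₁=16, c₂=12, n=28
p_obs = C(13,4)·C(15,12)/C(28,16); sum pmf over tables with pmf ≤ p_obs
p-value (two-sided) = 0.02002
→ bracket: 0.01<=p<0.05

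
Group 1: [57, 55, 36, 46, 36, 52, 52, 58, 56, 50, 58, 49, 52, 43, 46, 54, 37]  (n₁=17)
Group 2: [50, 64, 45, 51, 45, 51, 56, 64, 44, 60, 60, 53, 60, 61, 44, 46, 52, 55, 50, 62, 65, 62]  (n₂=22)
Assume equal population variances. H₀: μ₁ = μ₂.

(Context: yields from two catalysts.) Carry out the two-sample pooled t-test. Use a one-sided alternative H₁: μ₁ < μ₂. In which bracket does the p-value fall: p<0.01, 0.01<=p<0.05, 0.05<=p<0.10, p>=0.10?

x̄₁=49.235, s₁=7.496, n₁=17
x̄₂=54.545, s₂=7.189, n₂=22
s_p² = [16·7.496² + 21·7.189²]/37 = 53.6355
SE = √(s_p²·(1/17+1/22)) = 2.3650
t = (49.235−54.545)/2.3650 = -2.2454
df = 37
p-value (one-sided, H₁ less) = 0.01540
→ bracket: 0.01<=p<0.05

p-value bracket: 0.01<=p<0.05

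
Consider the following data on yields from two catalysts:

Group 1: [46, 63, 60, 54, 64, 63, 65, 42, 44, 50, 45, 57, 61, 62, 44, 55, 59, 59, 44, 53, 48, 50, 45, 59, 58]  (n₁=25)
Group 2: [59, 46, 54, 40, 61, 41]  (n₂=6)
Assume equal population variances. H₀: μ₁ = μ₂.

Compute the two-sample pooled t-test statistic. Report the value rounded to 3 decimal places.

x̄₁=54.000, s₁=7.561, n₁=25
x̄₂=50.167, s₂=9.109, n₂=6
s_p² = [24·7.561² + 5·9.109²]/29 = 61.6149
SE = √(s_p²·(1/25+1/6)) = 3.5684
t = (54.000−50.167)/3.5684 = 1.0742
df = 29

test statistic = 1.074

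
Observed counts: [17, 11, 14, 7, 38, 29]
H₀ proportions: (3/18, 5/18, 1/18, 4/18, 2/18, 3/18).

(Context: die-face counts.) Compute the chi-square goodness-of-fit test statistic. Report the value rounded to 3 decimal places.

test statistic = 90.553

n = 116; E_i = n·p_i = [19.33, 32.22, 6.44, 25.78, 12.89, 19.33]
χ² = (17−19.33)²/19.33 + (11−32.22)²/32.22 + (14−6.44)²/6.44 + (7−25.78)²/25.78 + (38−12.89)²/12.89 + (29−19.33)²/19.33 = 90.5526
df = 5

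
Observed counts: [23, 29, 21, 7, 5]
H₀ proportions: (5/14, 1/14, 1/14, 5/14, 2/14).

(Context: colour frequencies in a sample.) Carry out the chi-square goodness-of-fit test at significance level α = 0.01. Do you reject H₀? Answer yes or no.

n = 85; E_i = n·p_i = [30.36, 6.07, 6.07, 30.36, 12.14]
χ² = (23−30.36)²/30.36 + (29−6.07)²/6.07 + (21−6.07)²/6.07 + (7−30.36)²/30.36 + (5−12.14)²/12.14 = 147.2518
df = 4
p-value (upper-tail) = 0.00000
At α=0.01: p < α → reject H₀

reject H₀: yes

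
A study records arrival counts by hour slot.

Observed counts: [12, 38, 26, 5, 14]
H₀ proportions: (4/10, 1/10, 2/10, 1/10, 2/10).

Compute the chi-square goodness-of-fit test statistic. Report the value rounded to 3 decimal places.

n = 95; E_i = n·p_i = [38.00, 9.50, 19.00, 9.50, 19.00]
χ² = (12−38.00)²/38.00 + (38−9.50)²/9.50 + (26−19.00)²/19.00 + (5−9.50)²/9.50 + (14−19.00)²/19.00 = 109.3158
df = 4

test statistic = 109.316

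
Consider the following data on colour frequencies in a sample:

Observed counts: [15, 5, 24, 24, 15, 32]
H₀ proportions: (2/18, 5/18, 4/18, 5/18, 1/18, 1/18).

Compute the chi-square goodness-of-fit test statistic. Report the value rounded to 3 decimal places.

n = 115; E_i = n·p_i = [12.78, 31.94, 25.56, 31.94, 6.39, 6.39]
χ² = (15−12.78)²/12.78 + (5−31.94)²/31.94 + (24−25.56)²/25.56 + (24−31.94)²/31.94 + (15−6.39)²/6.39 + (32−6.39)²/6.39 = 139.4574
df = 5

test statistic = 139.457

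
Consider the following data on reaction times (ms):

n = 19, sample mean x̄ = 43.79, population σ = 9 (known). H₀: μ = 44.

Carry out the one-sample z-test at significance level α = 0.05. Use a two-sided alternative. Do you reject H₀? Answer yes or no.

reject H₀: no

SE = σ/√n = 9/√19 = 2.0647
z = (x̄−μ₀)/SE = (43.79−44)/2.0647 = -0.1017
p-value (two-sided) = 0.91899
At α=0.05: p ≥ α → fail to reject H₀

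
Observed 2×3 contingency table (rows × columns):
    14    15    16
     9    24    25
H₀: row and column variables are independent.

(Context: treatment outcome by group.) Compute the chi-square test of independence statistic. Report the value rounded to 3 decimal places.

test statistic = 3.555

Row totals [45, 58], col totals [23, 39, 41], n=103
χ² = (14−10.05)²/10.05 + (15−17.04)²/17.04 + (16−17.91)²/17.91 + (9−12.95)²/12.95 + (24−21.96)²/21.96 + (25−23.09)²/23.09 = 3.5553
df = 2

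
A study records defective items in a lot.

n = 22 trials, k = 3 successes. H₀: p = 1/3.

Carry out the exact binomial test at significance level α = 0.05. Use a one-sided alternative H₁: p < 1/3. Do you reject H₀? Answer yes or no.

Exact binomial: n=22, k=3, p₀=1/3=0.3333
P(X≤3) from Σ C(n,i)·p₀^i·(1−p₀)^(n−i)
p-value (one-sided, H₁ less) = 0.03505
At α=0.05: p < α → reject H₀

reject H₀: yes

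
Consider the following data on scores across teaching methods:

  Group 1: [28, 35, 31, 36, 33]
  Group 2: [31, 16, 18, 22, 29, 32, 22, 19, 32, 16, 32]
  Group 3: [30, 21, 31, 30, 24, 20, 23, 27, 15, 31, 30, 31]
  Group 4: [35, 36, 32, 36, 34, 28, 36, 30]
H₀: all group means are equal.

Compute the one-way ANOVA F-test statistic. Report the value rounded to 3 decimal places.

Group means [32.60, 24.45, 26.08, 33.38], grand mean 28.111
SSB = Σnᵢ(x̄ᵢ−x̄)² = 518.837; SSW = ΣΣ(x−x̄ᵢ)² = 886.719
MSB = 518.837/3 = 172.9455; MSW = 886.719/32 = 27.7100
F = MSB/MSW = 6.2413
df = (3, 32)

test statistic = 6.241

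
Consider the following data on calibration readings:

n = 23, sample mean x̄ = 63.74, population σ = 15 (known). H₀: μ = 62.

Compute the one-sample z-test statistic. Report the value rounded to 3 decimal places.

test statistic = 0.556

SE = σ/√n = 15/√23 = 3.1277
z = (x̄−μ₀)/SE = (63.74−62)/3.1277 = 0.5563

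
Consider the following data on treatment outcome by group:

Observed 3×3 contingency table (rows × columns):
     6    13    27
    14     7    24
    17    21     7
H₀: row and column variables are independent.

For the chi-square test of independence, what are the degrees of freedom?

degrees of freedom = 4

df = (r−1)(c−1) = (3−1)·(3−1) = 4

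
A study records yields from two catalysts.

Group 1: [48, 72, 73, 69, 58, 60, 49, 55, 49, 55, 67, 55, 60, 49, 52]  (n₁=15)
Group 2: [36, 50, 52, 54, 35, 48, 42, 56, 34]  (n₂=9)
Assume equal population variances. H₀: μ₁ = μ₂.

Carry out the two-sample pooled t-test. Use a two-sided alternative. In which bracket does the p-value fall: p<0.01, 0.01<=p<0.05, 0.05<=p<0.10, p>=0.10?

x̄₁=58.067, s₁=8.606, n₁=15
x̄₂=45.222, s₂=8.628, n₂=9
s_p² = [14·8.606² + 8·8.628²]/22 = 74.2040
SE = √(s_p²·(1/15+1/9)) = 3.6321
t = (58.067−45.222)/3.6321 = 3.5364
df = 22
p-value (two-sided) = 0.00185
→ bracket: p<0.01

p-value bracket: p<0.01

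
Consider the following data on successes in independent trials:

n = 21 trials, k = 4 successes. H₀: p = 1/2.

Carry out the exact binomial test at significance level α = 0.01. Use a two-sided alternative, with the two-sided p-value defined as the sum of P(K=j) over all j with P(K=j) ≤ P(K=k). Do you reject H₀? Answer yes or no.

Exact binomial: n=21, k=4, p₀=1/2=0.5000
P(X=j) = C(n,j)·p₀^j·(1−p₀)^(n−j); p = Σ P(X=j) over j with P(X=j) ≤ P(X=4)
p-value (two-sided) = 0.00720
At α=0.01: p < α → reject H₀

reject H₀: yes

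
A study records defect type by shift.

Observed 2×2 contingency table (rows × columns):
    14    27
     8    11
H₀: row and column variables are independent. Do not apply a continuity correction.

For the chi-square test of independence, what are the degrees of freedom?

df = (r−1)(c−1) = (2−1)·(2−1) = 1

degrees of freedom = 1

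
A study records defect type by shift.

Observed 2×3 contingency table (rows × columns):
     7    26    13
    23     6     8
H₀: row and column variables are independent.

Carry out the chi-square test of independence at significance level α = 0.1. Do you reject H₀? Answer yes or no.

reject H₀: yes

Row totals [46, 37], col totals [30, 32, 21], n=83
χ² = (7−16.63)²/16.63 + (26−17.73)²/17.73 + (13−11.64)²/11.64 + (23−13.37)²/13.37 + (6−14.27)²/14.27 + (8−9.36)²/9.36 = 21.5007
df = 2
p-value (upper-tail) = 0.00002
At α=0.1: p < α → reject H₀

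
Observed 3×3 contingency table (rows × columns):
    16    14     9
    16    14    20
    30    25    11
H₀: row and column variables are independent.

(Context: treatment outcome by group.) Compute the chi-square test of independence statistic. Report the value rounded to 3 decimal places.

test statistic = 8.310

Row totals [39, 50, 66], col totals [62, 53, 40], n=155
χ² = (16−15.60)²/15.60 + (14−13.34)²/13.34 + (9−10.06)²/10.06 + (16−20.00)²/20.00 + (14−17.10)²/17.10 + (20−12.90)²/12.90 + (30−26.40)²/26.40 + (25−22.57)²/22.57 + (11−17.03)²/17.03 = 8.3096
df = 4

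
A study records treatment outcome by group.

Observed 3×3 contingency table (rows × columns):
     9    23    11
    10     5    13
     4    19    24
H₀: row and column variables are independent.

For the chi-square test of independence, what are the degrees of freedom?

degrees of freedom = 4

df = (r−1)(c−1) = (3−1)·(3−1) = 4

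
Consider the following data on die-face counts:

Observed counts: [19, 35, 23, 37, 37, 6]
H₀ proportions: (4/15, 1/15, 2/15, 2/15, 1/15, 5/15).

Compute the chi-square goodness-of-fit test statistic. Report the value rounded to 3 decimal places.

n = 157; E_i = n·p_i = [41.87, 10.47, 20.93, 20.93, 10.47, 52.33]
χ² = (19−41.87)²/41.87 + (35−10.47)²/10.47 + (23−20.93)²/20.93 + (37−20.93)²/20.93 + (37−10.47)²/10.47 + (6−52.33)²/52.33 = 190.8137
df = 5

test statistic = 190.814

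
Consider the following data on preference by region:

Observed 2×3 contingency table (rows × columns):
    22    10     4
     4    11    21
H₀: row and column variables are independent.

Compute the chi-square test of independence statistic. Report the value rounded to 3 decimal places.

Row totals [36, 36], col totals [26, 21, 25], n=72
χ² = (22−13.00)²/13.00 + (10−10.50)²/10.50 + (4−12.50)²/12.50 + (4−13.00)²/13.00 + (11−10.50)²/10.50 + (21−12.50)²/12.50 = 24.0692
df = 2

test statistic = 24.069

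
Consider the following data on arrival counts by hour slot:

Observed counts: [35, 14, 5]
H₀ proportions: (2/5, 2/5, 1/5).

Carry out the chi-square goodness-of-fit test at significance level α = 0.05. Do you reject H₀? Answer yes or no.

reject H₀: yes

n = 54; E_i = n·p_i = [21.60, 21.60, 10.80]
χ² = (35−21.60)²/21.60 + (14−21.60)²/21.60 + (5−10.80)²/10.80 = 14.1019
df = 2
p-value (upper-tail) = 0.00087
At α=0.05: p < α → reject H₀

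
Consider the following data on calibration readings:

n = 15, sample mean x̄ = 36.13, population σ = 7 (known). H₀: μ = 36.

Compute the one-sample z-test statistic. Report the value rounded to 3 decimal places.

test statistic = 0.072

SE = σ/√n = 7/√15 = 1.8074
z = (x̄−μ₀)/SE = (36.13−36)/1.8074 = 0.0719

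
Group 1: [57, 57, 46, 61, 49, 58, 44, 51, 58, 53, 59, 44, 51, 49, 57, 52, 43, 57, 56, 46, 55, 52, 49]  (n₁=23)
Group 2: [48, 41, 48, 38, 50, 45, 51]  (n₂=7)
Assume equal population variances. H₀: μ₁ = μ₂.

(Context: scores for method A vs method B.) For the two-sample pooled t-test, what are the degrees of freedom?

df = n₁ + n₂ − 2 = 23 + 7 − 2 = 28

degrees of freedom = 28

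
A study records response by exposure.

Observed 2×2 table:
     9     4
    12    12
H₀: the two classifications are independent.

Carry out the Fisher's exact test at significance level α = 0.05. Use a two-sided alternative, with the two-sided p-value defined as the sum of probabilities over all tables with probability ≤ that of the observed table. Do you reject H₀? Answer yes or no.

reject H₀: no

Margins: r₁=13, r₂=24, c₁=21, c₂=16, n=37
p_obs = C(13,9)·C(24,12)/C(37,21); sum pmf over tables with pmf ≤ p_obs
p-value (two-sided) = 0.31486
At α=0.05: p ≥ α → fail to reject H₀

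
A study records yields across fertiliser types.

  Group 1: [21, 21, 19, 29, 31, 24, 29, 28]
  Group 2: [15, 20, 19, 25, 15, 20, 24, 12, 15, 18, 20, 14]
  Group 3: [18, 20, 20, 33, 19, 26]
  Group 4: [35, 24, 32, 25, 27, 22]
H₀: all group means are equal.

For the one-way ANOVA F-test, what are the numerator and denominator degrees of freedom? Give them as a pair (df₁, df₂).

k = 4 groups, N = 32 total
df = (k−1, N−k) = (4−1, 32−4) = (3, 28)

degrees of freedom = [3, 28]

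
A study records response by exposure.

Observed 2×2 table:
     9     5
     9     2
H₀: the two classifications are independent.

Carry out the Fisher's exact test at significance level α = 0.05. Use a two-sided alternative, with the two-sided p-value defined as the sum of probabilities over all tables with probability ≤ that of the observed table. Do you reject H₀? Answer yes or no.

Margins: r₁=14, r₂=11, c₁=18, c₂=7, n=25
p_obs = C(14,9)·C(11,9)/C(25,18); sum pmf over tables with pmf ≤ p_obs
p-value (two-sided) = 0.40652
At α=0.05: p ≥ α → fail to reject H₀

reject H₀: no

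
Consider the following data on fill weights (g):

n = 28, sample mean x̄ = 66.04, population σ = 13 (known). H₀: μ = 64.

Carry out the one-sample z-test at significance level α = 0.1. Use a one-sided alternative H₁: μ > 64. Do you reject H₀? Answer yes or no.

SE = σ/√n = 13/√28 = 2.4568
z = (x̄−μ₀)/SE = (66.04−64)/2.4568 = 0.8304
p-value (one-sided, H₁ greater) = 0.20317
At α=0.1: p ≥ α → fail to reject H₀

reject H₀: no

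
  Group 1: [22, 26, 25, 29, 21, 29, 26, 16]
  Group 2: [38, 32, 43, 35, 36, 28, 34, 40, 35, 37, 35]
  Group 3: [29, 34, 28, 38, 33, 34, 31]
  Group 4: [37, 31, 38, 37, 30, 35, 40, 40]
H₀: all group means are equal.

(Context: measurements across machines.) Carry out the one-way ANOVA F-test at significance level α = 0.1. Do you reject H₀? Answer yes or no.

Group means [24.25, 35.73, 32.43, 36.00], grand mean 32.412
SSB = Σnᵢ(x̄ᵢ−x̄)² = 756.839; SSW = ΣΣ(x−x̄ᵢ)² = 461.396
MSB = 756.839/3 = 252.2797; MSW = 461.396/30 = 15.3799
F = MSB/MSW = 16.4032
df = (3, 30)
p-value (upper-tail) = 0.00000
At α=0.1: p < α → reject H₀

reject H₀: yes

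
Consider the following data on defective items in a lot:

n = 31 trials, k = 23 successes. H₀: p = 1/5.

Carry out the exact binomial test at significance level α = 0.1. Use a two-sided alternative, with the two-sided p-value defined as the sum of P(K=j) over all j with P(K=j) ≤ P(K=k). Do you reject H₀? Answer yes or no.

reject H₀: yes

Exact binomial: n=31, k=23, p₀=1/5=0.2000
P(X=j) = C(n,j)·p₀^j·(1−p₀)^(n−j); p = Σ P(X=j) over j with P(X=j) ≤ P(X=23)
p-value (two-sided) = 0.00000
At α=0.1: p < α → reject H₀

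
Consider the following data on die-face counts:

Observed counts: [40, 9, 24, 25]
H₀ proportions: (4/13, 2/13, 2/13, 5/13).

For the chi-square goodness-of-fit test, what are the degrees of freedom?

degrees of freedom = 3

df = k − 1 = 4 − 1 = 3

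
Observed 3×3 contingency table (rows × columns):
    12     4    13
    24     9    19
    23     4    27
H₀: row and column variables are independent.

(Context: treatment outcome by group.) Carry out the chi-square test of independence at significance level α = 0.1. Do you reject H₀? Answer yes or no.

reject H₀: no

Row totals [29, 52, 54], col totals [59, 17, 59], n=135
χ² = (12−12.67)²/12.67 + (4−3.65)²/3.65 + (13−12.67)²/12.67 + (24−22.73)²/22.73 + (9−6.55)²/6.55 + (19−22.73)²/22.73 + (23−23.60)²/23.60 + (4−6.80)²/6.80 + (27−23.60)²/23.60 = 3.3358
df = 4
p-value (upper-tail) = 0.50328
At α=0.1: p ≥ α → fail to reject H₀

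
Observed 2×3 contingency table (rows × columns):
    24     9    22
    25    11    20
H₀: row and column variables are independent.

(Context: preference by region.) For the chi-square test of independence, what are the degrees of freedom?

degrees of freedom = 2

df = (r−1)(c−1) = (2−1)·(3−1) = 2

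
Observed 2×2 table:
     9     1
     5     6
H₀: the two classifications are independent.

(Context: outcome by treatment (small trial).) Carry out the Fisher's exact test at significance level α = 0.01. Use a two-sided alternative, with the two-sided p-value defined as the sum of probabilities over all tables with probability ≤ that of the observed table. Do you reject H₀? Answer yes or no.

Margins: r₁=10, r₂=11, c₁=14, c₂=7, n=21
p_obs = C(10,9)·C(11,5)/C(21,14); sum pmf over tables with pmf ≤ p_obs
p-value (two-sided) = 0.06347
At α=0.01: p ≥ α → fail to reject H₀

reject H₀: no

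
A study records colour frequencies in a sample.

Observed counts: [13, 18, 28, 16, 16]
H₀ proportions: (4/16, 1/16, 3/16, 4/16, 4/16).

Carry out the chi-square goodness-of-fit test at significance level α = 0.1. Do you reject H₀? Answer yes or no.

reject H₀: yes

n = 91; E_i = n·p_i = [22.75, 5.69, 17.06, 22.75, 22.75]
χ² = (13−22.75)²/22.75 + (18−5.69)²/5.69 + (28−17.06)²/17.06 + (16−22.75)²/22.75 + (16−22.75)²/22.75 = 41.8498
df = 4
p-value (upper-tail) = 0.00000
At α=0.1: p < α → reject H₀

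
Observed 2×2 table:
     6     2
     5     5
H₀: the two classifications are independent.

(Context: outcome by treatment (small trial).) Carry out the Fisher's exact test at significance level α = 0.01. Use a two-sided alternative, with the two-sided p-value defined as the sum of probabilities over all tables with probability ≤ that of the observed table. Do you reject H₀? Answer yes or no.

Margins: r₁=8, r₂=10, c₁=11, c₂=7, n=18
p_obs = C(8,6)·C(10,5)/C(18,11); sum pmf over tables with pmf ≤ p_obs
p-value (two-sided) = 0.36652
At α=0.01: p ≥ α → fail to reject H₀

reject H₀: no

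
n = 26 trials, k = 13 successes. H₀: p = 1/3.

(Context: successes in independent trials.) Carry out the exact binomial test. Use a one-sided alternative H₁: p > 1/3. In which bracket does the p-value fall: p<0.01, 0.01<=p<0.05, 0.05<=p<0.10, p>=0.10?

Exact binomial: n=26, k=13, p₀=1/3=0.3333
P(X≥13) from Σ C(n,i)·p₀^i·(1−p₀)^(n−i)
p-value (one-sided, H₁ greater) = 0.05827
→ bracket: 0.05<=p<0.10

p-value bracket: 0.05<=p<0.10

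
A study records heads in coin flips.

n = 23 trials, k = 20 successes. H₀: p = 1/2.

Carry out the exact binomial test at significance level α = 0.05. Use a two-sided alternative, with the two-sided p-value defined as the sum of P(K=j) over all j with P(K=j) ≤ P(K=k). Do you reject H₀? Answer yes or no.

reject H₀: yes

Exact binomial: n=23, k=20, p₀=1/2=0.5000
P(X=j) = C(n,j)·p₀^j·(1−p₀)^(n−j); p = Σ P(X=j) over j with P(X=j) ≤ P(X=20)
p-value (two-sided) = 0.00049
At α=0.05: p < α → reject H₀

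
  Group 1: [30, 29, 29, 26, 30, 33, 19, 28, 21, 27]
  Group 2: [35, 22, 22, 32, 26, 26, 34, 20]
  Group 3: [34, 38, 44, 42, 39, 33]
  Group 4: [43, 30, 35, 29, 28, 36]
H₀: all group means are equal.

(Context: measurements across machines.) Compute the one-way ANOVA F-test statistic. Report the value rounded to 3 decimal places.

test statistic = 8.193

Group means [27.20, 27.12, 38.33, 33.50], grand mean 30.667
SSB = Σnᵢ(x̄ᵢ−x̄)² = 621.358; SSW = ΣΣ(x−x̄ᵢ)² = 657.308
MSB = 621.358/3 = 207.1194; MSW = 657.308/26 = 25.2811
F = MSB/MSW = 8.1927
df = (3, 26)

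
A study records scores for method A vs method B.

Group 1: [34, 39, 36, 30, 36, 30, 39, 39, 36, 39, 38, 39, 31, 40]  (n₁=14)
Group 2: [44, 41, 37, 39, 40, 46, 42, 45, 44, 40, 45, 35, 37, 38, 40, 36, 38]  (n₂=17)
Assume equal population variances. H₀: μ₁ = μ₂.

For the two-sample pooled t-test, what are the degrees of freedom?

degrees of freedom = 29

df = n₁ + n₂ − 2 = 14 + 17 − 2 = 29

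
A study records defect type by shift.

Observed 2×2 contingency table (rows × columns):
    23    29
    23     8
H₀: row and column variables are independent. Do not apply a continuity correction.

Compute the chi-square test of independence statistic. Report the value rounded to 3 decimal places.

test statistic = 7.057

Row totals [52, 31], col totals [46, 37], n=83
χ² = (23−28.82)²/28.82 + (29−23.18)²/23.18 + (23−17.18)²/17.18 + (8−13.82)²/13.82 = 7.0574
df = 1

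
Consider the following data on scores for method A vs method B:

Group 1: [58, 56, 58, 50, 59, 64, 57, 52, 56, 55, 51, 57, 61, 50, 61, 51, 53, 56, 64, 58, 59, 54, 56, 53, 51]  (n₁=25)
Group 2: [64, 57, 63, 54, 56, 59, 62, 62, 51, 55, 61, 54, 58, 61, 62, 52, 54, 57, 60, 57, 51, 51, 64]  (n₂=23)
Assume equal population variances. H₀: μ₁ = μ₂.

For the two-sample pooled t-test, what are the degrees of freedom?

df = n₁ + n₂ − 2 = 25 + 23 − 2 = 46

degrees of freedom = 46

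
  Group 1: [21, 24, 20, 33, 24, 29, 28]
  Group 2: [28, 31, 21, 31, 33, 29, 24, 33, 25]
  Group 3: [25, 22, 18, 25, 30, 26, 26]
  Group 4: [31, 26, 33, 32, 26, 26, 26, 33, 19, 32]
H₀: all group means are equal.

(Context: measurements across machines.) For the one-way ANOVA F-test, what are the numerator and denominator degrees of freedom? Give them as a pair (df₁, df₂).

k = 4 groups, N = 33 total
df = (k−1, N−k) = (4−1, 33−4) = (3, 29)

degrees of freedom = [3, 29]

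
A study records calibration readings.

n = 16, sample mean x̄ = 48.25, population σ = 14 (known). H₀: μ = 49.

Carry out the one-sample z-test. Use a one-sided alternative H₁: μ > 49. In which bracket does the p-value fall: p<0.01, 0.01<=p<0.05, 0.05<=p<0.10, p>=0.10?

SE = σ/√n = 14/√16 = 3.5000
z = (x̄−μ₀)/SE = (48.25−49)/3.5000 = -0.2143
p-value (one-sided, H₁ greater) = 0.58484
→ bracket: p>=0.10

p-value bracket: p>=0.10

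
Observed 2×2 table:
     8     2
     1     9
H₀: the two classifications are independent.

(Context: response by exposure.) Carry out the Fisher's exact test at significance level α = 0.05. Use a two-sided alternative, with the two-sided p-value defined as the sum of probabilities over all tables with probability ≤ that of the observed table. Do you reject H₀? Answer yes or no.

Margins: r₁=10, r₂=10, c₁=9, c₂=11, n=20
p_obs = C(10,8)·C(10,1)/C(20,9); sum pmf over tables with pmf ≤ p_obs
p-value (two-sided) = 0.00548
At α=0.05: p < α → reject H₀

reject H₀: yes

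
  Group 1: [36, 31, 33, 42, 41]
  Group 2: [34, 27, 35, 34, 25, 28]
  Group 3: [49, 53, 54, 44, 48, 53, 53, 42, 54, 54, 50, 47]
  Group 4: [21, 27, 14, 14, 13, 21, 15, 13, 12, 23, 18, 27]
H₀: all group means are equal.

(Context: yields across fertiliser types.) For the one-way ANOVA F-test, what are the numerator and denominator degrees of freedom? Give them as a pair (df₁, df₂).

degrees of freedom = [3, 31]

k = 4 groups, N = 35 total
df = (k−1, N−k) = (4−1, 35−4) = (3, 31)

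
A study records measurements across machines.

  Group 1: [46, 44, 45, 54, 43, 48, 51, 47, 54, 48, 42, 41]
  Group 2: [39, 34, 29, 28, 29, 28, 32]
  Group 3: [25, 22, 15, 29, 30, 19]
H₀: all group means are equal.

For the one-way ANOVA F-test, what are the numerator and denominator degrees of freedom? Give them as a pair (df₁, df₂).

degrees of freedom = [2, 22]

k = 3 groups, N = 25 total
df = (k−1, N−k) = (3−1, 25−3) = (2, 22)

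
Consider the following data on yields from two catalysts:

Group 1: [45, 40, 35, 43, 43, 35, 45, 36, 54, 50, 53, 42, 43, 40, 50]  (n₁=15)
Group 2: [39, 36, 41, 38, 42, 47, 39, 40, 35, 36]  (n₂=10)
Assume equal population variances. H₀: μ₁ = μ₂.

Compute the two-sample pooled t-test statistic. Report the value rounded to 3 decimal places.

x̄₁=43.600, s₁=6.080, n₁=15
x̄₂=39.300, s₂=3.529, n₂=10
s_p² = [14·6.080² + 9·3.529²]/23 = 27.3783
SE = √(s_p²·(1/15+1/10)) = 2.1361
t = (43.600−39.300)/2.1361 = 2.0130
df = 23

test statistic = 2.013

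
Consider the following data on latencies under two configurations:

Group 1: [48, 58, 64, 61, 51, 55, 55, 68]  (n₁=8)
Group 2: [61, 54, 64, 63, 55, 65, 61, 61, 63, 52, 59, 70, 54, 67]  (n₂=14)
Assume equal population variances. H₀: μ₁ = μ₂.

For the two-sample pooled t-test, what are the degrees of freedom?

df = n₁ + n₂ − 2 = 8 + 14 − 2 = 20

degrees of freedom = 20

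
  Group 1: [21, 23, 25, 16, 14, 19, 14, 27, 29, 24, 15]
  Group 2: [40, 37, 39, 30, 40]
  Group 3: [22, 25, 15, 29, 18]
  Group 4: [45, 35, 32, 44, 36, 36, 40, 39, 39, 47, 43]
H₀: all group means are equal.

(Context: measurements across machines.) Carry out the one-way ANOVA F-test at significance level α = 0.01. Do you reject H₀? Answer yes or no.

reject H₀: yes

Group means [20.64, 37.20, 21.80, 39.64], grand mean 29.938
SSB = Σnᵢ(x̄ᵢ−x̄)² = 2581.184; SSW = ΣΣ(x−x̄ᵢ)² = 704.691
MSB = 2581.184/3 = 860.3947; MSW = 704.691/28 = 25.1675
F = MSB/MSW = 34.1867
df = (3, 28)
p-value (upper-tail) = 0.00000
At α=0.01: p < α → reject H₀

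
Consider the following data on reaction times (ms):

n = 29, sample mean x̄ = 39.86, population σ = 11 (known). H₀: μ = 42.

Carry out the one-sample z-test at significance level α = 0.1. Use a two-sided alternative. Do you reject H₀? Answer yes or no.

reject H₀: no

SE = σ/√n = 11/√29 = 2.0426
z = (x̄−μ₀)/SE = (39.86−42)/2.0426 = -1.0477
p-value (two-sided) = 0.29480
At α=0.1: p ≥ α → fail to reject H₀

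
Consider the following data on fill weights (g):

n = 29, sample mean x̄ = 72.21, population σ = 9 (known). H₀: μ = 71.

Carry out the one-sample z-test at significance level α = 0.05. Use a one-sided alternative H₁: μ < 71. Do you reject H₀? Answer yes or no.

SE = σ/√n = 9/√29 = 1.6713
z = (x̄−μ₀)/SE = (72.21−71)/1.6713 = 0.7240
p-value (one-sided, H₁ less) = 0.76547
At α=0.05: p ≥ α → fail to reject H₀

reject H₀: no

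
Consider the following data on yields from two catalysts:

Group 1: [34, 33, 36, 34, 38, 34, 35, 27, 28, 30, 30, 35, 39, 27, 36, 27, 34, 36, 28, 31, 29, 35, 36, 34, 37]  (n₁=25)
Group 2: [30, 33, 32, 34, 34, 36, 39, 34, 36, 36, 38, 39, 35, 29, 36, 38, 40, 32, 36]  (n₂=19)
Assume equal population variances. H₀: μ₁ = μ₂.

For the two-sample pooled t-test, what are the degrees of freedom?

df = n₁ + n₂ − 2 = 25 + 19 − 2 = 42

degrees of freedom = 42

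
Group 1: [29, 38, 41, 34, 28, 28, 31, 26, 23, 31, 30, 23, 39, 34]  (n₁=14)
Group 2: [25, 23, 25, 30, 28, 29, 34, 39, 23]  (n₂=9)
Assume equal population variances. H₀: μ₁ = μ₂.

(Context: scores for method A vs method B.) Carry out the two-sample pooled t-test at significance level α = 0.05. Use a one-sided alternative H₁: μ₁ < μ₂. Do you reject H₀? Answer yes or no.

reject H₀: no

x̄₁=31.071, s₁=5.595, n₁=14
x̄₂=28.444, s₂=5.341, n₂=9
s_p² = [13·5.595² + 8·5.341²]/21 = 30.2453
SE = √(s_p²·(1/14+1/9)) = 2.3497
t = (31.071−28.444)/2.3497 = 1.1180
df = 21
p-value (one-sided, H₁ less) = 0.86191
At α=0.05: p ≥ α → fail to reject H₀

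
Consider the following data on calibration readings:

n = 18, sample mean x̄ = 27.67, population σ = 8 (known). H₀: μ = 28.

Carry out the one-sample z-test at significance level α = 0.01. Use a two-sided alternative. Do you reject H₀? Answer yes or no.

SE = σ/√n = 8/√18 = 1.8856
z = (x̄−μ₀)/SE = (27.67−28)/1.8856 = -0.1750
p-value (two-sided) = 0.86107
At α=0.01: p ≥ α → fail to reject H₀

reject H₀: no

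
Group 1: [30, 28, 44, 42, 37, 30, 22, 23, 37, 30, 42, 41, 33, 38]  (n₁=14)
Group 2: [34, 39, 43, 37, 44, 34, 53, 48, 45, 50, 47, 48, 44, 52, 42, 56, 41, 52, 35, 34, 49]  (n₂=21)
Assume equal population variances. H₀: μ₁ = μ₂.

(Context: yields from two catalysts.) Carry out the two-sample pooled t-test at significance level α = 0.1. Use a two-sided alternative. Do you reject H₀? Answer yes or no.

reject H₀: yes

x̄₁=34.071, s₁=7.130, n₁=14
x̄₂=44.143, s₂=6.799, n₂=21
s_p² = [13·7.130² + 20·6.799²]/33 = 48.0455
SE = √(s_p²·(1/14+1/21)) = 2.3916
t = (34.071−44.143)/2.3916 = -4.2112
df = 33
p-value (two-sided) = 0.00018
At α=0.1: p < α → reject H₀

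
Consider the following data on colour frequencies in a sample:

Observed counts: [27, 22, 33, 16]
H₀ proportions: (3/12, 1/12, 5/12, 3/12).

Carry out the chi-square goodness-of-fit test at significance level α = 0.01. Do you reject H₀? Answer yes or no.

n = 98; E_i = n·p_i = [24.50, 8.17, 40.83, 24.50]
χ² = (27−24.50)²/24.50 + (22−8.17)²/8.17 + (33−40.83)²/40.83 + (16−24.50)²/24.50 = 28.1388
df = 3
p-value (upper-tail) = 0.00000
At α=0.01: p < α → reject H₀

reject H₀: yes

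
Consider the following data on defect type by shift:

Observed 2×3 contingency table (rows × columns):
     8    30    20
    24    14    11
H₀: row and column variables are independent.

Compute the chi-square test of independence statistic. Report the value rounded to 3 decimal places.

Row totals [58, 49], col totals [32, 44, 31], n=107
χ² = (8−17.35)²/17.35 + (30−23.85)²/23.85 + (20−16.80)²/16.80 + (24−14.65)²/14.65 + (14−20.15)²/20.15 + (11−14.20)²/14.20 = 15.7858
df = 2

test statistic = 15.786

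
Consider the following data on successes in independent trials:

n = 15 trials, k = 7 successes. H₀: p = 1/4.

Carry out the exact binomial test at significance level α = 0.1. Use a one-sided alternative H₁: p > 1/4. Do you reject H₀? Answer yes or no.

reject H₀: yes

Exact binomial: n=15, k=7, p₀=1/4=0.2500
P(X≥7) from Σ C(n,i)·p₀^i·(1−p₀)^(n−i)
p-value (one-sided, H₁ greater) = 0.05662
At α=0.1: p < α → reject H₀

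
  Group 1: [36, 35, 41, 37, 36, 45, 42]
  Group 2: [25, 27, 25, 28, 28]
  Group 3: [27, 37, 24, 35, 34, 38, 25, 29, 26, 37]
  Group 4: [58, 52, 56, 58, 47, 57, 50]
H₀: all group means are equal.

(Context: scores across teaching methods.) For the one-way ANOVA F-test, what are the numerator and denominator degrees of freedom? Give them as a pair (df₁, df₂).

degrees of freedom = [3, 25]

k = 4 groups, N = 29 total
df = (k−1, N−k) = (4−1, 29−4) = (3, 25)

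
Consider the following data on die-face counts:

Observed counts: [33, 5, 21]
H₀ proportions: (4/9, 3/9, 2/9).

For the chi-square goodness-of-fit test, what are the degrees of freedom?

degrees of freedom = 2

df = k − 1 = 3 − 1 = 2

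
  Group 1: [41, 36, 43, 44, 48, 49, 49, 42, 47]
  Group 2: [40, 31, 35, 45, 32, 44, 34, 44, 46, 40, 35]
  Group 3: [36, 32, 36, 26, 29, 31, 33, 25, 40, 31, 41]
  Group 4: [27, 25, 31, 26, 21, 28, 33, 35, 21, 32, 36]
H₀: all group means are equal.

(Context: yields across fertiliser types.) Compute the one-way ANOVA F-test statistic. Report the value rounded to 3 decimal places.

test statistic = 18.013

Group means [44.33, 38.73, 32.73, 28.64], grand mean 35.714
SSB = Σnᵢ(x̄ᵢ−x̄)² = 1417.662; SSW = ΣΣ(x−x̄ᵢ)² = 996.909
MSB = 1417.662/3 = 472.5541; MSW = 996.909/38 = 26.2344
F = MSB/MSW = 18.0127
df = (3, 38)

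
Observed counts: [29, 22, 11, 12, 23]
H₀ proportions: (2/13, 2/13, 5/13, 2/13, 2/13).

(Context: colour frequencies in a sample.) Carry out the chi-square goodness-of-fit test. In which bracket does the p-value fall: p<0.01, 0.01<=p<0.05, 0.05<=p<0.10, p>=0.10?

n = 97; E_i = n·p_i = [14.92, 14.92, 37.31, 14.92, 14.92]
χ² = (29−14.92)²/14.92 + (22−14.92)²/14.92 + (11−37.31)²/37.31 + (12−14.92)²/14.92 + (23−14.92)²/14.92 = 40.1299
df = 4
p-value (upper-tail) = 0.00000
→ bracket: p<0.01

p-value bracket: p<0.01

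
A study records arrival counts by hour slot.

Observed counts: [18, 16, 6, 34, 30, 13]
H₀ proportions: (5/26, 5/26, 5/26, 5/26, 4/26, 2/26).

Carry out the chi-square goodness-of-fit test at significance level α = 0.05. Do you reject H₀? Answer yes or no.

reject H₀: yes

n = 117; E_i = n·p_i = [22.50, 22.50, 22.50, 22.50, 18.00, 9.00]
χ² = (18−22.50)²/22.50 + (16−22.50)²/22.50 + (6−22.50)²/22.50 + (34−22.50)²/22.50 + (30−18.00)²/18.00 + (13−9.00)²/9.00 = 30.5333
df = 5
p-value (upper-tail) = 0.00001
At α=0.05: p < α → reject H₀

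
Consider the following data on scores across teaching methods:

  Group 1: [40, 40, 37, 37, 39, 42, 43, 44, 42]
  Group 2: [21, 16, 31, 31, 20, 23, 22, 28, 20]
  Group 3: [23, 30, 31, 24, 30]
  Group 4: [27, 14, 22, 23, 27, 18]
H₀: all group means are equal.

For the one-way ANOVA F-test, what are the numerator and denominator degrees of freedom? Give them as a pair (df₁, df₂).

k = 4 groups, N = 29 total
df = (k−1, N−k) = (4−1, 29−4) = (3, 25)

degrees of freedom = [3, 25]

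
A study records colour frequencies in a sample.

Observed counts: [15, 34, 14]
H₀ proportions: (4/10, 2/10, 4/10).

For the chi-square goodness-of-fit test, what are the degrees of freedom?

degrees of freedom = 2

df = k − 1 = 3 − 1 = 2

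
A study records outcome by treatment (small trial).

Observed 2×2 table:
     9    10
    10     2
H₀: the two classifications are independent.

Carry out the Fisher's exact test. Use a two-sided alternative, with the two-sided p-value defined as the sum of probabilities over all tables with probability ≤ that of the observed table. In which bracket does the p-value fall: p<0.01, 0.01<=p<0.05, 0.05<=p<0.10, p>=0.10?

p-value bracket: 0.05<=p<0.10

Margins: r₁=19, r₂=12, c₁=19, c₂=12, n=31
p_obs = C(19,9)·C(12,10)/C(31,19); sum pmf over tables with pmf ≤ p_obs
p-value (two-sided) = 0.06518
→ bracket: 0.05<=p<0.10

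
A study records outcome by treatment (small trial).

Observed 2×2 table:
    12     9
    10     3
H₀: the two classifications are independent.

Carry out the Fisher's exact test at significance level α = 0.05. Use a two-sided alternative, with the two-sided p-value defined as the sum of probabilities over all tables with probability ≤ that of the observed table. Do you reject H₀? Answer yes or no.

Margins: r₁=21, r₂=13, c₁=22, c₂=12, n=34
p_obs = C(21,12)·C(13,10)/C(34,22); sum pmf over tables with pmf ≤ p_obs
p-value (two-sided) = 0.29195
At α=0.05: p ≥ α → fail to reject H₀

reject H₀: no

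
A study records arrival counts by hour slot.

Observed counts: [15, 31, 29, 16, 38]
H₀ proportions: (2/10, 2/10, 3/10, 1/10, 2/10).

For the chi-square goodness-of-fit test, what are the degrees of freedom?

df = k − 1 = 5 − 1 = 4

degrees of freedom = 4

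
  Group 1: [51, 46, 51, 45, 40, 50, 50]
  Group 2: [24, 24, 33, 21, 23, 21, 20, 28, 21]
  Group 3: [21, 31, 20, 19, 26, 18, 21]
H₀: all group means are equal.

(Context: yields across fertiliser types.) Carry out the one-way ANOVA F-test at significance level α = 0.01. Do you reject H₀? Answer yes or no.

Group means [47.57, 23.89, 22.29], grand mean 30.609
SSB = Σnᵢ(x̄ᵢ−x̄)² = 2905.447; SSW = ΣΣ(x−x̄ᵢ)² = 370.032
MSB = 2905.447/2 = 1452.7233; MSW = 370.032/20 = 18.5016
F = MSB/MSW = 78.5188
df = (2, 20)
p-value (upper-tail) = 0.00000
At α=0.01: p < α → reject H₀

reject H₀: yes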